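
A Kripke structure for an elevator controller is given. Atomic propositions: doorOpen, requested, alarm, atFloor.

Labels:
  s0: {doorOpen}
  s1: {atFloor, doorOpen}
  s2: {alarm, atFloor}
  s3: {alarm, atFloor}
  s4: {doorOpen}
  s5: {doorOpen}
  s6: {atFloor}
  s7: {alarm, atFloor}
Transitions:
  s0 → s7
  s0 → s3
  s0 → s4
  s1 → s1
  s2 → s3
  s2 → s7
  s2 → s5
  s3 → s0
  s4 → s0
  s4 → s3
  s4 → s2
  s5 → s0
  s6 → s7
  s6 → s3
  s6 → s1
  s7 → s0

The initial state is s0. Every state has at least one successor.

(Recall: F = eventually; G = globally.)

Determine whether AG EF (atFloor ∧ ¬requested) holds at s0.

States satisfying EF (atFloor ∧ ¬requested): {s0, s1, s2, s3, s4, s5, s6, s7}.
States satisfying AG EF (atFloor ∧ ¬requested): {s0, s1, s2, s3, s4, s5, s6, s7}.
Every state reachable from s0 satisfies EF (atFloor ∧ ¬requested).
s0 ∈ Sat(AG EF (atFloor ∧ ¬requested)).

Holds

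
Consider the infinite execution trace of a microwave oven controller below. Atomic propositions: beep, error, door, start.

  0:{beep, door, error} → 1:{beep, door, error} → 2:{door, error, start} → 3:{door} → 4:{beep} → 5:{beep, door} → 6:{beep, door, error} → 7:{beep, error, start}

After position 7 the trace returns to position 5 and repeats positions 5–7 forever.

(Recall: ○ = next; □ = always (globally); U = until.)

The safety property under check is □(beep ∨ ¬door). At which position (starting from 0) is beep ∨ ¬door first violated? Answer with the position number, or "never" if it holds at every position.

2

Check beep ∨ ¬door at each position in order: 0 ✓, 1 ✓.
At position 2 the labels are {door, error, start}, so beep ∨ ¬door is false there. This is the first violation.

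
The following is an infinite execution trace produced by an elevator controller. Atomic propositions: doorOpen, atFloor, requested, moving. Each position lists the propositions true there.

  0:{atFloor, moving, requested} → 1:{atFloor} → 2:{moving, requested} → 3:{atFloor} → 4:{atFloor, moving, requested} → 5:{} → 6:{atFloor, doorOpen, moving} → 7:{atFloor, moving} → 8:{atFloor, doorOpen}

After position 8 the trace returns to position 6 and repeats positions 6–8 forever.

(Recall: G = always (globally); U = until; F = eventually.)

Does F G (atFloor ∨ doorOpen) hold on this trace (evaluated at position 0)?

G (atFloor ∨ doorOpen) holds at position 6, which is reachable from 0, so F G (atFloor ∨ doorOpen) holds.

Yes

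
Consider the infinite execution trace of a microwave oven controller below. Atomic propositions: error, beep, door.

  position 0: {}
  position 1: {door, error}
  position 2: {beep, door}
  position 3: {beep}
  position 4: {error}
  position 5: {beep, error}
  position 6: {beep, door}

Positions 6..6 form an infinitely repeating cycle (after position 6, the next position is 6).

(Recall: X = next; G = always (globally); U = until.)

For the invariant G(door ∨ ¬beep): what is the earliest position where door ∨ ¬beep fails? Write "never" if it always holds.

3

Check door ∨ ¬beep at each position in order: 0 ✓, 1 ✓, 2 ✓.
At position 3 the labels are {beep}, so door ∨ ¬beep is false there. This is the first violation.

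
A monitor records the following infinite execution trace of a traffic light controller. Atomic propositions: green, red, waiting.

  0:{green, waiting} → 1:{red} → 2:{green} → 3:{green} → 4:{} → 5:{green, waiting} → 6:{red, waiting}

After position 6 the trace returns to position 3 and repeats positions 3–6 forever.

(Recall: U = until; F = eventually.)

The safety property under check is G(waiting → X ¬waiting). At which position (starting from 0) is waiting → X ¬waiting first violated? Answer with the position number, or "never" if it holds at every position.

Check waiting → X ¬waiting at each position in order: 0 ✓, 1 ✓, 2 ✓, 3 ✓, 4 ✓.
At position 5 the labels are {green, waiting} and the next position 6 has {red, waiting}, so waiting → X ¬waiting is false there. This is the first violation.

5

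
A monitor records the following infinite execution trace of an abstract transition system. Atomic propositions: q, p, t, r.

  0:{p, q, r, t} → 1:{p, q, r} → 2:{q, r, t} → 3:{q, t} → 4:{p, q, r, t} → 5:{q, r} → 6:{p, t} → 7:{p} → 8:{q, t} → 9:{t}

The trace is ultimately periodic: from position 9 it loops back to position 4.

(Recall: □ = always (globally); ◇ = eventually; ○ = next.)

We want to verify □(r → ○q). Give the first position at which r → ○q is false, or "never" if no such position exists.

5

Check r → ○q at each position in order: 0 ✓, 1 ✓, 2 ✓, 3 ✓, 4 ✓.
At position 5 the labels are {q, r} and the next position 6 has {p, t}, so r → ○q is false there. This is the first violation.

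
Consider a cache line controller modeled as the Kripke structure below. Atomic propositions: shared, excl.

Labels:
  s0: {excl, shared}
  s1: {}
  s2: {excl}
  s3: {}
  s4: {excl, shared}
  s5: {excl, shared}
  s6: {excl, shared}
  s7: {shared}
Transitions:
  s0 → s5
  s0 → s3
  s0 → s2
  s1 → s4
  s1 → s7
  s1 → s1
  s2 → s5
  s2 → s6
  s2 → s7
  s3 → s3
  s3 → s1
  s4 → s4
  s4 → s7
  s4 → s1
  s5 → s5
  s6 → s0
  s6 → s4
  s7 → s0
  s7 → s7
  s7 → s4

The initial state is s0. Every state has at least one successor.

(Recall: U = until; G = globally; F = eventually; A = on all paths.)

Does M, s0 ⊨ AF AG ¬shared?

States satisfying AG ¬shared: ∅.
States satisfying AF AG ¬shared: ∅.
There is a path from s0 along which AG ¬shared never holds.
s0 ∉ Sat(AF AG ¬shared).

Violated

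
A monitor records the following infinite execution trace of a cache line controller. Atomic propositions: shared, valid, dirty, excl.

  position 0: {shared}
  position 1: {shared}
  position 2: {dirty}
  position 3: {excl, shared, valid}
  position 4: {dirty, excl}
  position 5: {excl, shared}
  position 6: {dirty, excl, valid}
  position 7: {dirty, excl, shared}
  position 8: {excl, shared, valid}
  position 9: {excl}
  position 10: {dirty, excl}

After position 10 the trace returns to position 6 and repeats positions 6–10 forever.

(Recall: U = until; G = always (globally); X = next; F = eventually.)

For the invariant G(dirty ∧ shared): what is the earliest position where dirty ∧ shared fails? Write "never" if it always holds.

0

At position 0 the labels are {shared}, so dirty ∧ shared is false there. This is the first violation.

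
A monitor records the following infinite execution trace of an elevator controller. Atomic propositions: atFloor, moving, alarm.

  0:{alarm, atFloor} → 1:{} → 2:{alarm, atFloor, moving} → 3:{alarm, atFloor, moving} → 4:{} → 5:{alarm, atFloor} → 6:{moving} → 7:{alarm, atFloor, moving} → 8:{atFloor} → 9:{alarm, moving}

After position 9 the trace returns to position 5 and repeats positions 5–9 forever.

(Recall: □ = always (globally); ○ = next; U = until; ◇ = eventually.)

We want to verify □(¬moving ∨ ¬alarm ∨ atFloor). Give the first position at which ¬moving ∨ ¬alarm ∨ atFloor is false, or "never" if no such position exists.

Check ¬moving ∨ ¬alarm ∨ atFloor at each position in order: 0 ✓, 1 ✓, 2 ✓, 3 ✓, 4 ✓, 5 ✓, 6 ✓, 7 ✓, 8 ✓.
At position 9 the labels are {alarm, moving}, so ¬moving ∨ ¬alarm ∨ atFloor is false there. This is the first violation.

9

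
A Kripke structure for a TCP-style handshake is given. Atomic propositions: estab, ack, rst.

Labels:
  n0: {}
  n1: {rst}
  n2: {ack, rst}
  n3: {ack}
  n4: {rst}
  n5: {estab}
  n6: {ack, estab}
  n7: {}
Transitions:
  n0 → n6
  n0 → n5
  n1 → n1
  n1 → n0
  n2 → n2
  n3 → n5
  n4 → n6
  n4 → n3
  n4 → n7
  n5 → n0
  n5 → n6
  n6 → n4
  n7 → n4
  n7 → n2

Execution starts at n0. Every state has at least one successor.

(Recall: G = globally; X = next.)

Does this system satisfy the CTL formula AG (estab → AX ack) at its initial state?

States satisfying estab → AX ack: {n0, n1, n2, n3, n4, n7}.
States satisfying AG (estab → AX ack): {n2}.
n5 is reachable from n0 and violates estab → AX ack, so AG fails at n0.
n0 ∉ Sat(AG (estab → AX ack)).

No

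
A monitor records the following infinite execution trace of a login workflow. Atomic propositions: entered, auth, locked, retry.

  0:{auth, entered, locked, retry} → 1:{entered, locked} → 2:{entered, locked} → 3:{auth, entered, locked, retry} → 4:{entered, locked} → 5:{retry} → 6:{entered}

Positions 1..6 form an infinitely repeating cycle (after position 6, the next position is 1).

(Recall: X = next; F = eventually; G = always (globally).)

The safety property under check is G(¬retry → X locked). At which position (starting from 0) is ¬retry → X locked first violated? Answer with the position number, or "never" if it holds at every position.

4

Check ¬retry → X locked at each position in order: 0 ✓, 1 ✓, 2 ✓, 3 ✓.
At position 4 the labels are {entered, locked} and the next position 5 has {retry}, so ¬retry → X locked is false there. This is the first violation.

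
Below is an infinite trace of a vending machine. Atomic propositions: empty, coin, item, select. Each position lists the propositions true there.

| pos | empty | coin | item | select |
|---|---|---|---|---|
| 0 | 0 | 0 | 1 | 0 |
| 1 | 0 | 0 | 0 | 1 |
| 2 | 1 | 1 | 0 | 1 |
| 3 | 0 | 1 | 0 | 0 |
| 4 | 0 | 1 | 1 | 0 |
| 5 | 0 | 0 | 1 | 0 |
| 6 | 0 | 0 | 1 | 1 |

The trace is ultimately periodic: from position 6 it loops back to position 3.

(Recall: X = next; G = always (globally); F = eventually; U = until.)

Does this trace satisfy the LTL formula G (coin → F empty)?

No

coin → F empty must hold at every position from 0 onward. It fails at position 3, so G (coin → F empty) is false.
Positions where coin holds: 2, 3, 4.
Check F empty at each: 2→ok, 3→fails, 4→fails.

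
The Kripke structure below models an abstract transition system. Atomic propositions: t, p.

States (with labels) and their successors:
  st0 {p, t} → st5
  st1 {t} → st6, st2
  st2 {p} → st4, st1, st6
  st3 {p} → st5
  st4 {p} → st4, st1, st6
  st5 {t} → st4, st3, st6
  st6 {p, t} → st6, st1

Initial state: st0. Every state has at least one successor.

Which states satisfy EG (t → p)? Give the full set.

States satisfying t → p: {st0, st2, st3, st4, st6}.
States satisfying EG (t → p): {st2, st4, st6}.

{st2, st4, st6}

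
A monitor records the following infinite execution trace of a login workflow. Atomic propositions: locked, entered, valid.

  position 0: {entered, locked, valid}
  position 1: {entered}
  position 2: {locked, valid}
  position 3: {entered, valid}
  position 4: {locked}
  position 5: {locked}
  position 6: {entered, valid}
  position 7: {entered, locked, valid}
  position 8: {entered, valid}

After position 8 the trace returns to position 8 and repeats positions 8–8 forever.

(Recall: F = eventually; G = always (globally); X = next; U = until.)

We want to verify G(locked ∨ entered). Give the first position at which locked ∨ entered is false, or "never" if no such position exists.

never

locked ∨ entered holds at every position 0..8, and those are all the positions the trace ever visits, so the invariant G(locked ∨ entered) is never violated.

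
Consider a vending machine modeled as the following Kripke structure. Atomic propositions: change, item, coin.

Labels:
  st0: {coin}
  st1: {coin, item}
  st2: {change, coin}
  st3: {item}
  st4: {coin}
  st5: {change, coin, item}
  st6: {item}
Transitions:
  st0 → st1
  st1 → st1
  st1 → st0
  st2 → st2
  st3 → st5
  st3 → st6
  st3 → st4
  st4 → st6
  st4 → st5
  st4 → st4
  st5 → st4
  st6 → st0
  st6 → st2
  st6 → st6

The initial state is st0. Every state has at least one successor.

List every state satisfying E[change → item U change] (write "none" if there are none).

{st2, st3, st4, st5, st6}

States satisfying change → item: {st0, st1, st3, st4, st5, st6}.
States satisfying change: {st2, st5}.
States satisfying E[change → item U change]: {st2, st3, st4, st5, st6}.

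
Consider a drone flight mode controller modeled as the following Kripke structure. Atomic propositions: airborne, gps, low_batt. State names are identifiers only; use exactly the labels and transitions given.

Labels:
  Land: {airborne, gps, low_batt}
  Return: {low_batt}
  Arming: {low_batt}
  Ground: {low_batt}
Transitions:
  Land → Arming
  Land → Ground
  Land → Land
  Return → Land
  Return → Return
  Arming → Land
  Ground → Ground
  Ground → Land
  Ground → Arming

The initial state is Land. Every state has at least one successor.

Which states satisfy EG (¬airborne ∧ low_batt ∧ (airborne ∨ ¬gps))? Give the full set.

{Return, Ground}

States satisfying ¬airborne ∧ low_batt ∧ (airborne ∨ ¬gps): {Return, Arming, Ground}.
States satisfying EG (¬airborne ∧ low_batt ∧ (airborne ∨ ¬gps)): {Return, Ground}.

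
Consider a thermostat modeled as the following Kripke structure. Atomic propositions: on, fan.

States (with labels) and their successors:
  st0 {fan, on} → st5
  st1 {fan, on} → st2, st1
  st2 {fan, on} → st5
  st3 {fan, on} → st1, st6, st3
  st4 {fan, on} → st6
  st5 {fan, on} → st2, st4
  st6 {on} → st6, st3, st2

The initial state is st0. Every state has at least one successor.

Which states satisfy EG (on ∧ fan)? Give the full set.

States satisfying on ∧ fan: {st0, st1, st2, st3, st4, st5}.
States satisfying EG (on ∧ fan): {st0, st1, st2, st3, st5}.

{st0, st1, st2, st3, st5}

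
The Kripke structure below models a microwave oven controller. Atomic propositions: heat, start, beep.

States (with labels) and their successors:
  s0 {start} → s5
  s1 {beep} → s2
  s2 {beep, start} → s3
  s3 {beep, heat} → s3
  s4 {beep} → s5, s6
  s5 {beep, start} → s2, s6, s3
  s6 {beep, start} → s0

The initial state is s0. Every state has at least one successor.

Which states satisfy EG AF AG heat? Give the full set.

States satisfying AF AG heat: {s1, s2, s3}.
States satisfying EG AF AG heat: {s1, s2, s3}.

{s1, s2, s3}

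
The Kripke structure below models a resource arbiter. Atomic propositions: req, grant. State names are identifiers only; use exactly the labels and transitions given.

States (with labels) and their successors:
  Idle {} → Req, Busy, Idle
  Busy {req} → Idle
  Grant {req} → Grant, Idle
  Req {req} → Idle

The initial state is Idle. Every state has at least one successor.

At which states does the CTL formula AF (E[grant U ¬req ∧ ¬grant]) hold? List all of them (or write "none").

{Idle, Busy, Req}

States satisfying E[grant U ¬req ∧ ¬grant]: {Idle}.
States satisfying AF (E[grant U ¬req ∧ ¬grant]): {Idle, Busy, Req}.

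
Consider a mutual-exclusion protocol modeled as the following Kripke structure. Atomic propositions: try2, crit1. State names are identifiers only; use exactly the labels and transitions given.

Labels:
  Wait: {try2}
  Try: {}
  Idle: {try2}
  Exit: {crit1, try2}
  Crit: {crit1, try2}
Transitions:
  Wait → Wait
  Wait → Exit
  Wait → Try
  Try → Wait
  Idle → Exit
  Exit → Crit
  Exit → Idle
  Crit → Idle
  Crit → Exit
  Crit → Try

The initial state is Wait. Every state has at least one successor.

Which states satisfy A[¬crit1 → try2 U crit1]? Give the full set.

{Idle, Exit, Crit}

States satisfying ¬crit1 → try2: {Wait, Idle, Exit, Crit}.
States satisfying crit1: {Exit, Crit}.
States satisfying A[¬crit1 → try2 U crit1]: {Idle, Exit, Crit}.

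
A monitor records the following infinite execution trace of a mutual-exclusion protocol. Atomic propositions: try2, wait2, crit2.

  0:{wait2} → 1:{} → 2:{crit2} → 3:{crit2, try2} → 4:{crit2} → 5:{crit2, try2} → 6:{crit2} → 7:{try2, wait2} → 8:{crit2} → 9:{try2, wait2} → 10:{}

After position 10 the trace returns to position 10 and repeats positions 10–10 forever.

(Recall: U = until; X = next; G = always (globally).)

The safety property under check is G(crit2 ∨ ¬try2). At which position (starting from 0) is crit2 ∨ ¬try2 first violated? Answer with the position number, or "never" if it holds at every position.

7

Check crit2 ∨ ¬try2 at each position in order: 0 ✓, 1 ✓, 2 ✓, 3 ✓, 4 ✓, 5 ✓, 6 ✓.
At position 7 the labels are {try2, wait2}, so crit2 ∨ ¬try2 is false there. This is the first violation.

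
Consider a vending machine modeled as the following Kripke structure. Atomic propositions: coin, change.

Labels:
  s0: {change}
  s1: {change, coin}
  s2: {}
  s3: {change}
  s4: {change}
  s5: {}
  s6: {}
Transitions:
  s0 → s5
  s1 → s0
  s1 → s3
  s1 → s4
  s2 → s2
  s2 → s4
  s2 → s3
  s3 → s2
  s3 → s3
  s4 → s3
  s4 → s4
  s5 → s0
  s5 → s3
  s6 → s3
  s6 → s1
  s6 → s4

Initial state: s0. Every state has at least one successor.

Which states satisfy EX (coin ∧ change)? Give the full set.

States satisfying coin ∧ change: {s1}.
States satisfying EX (coin ∧ change): {s6}.

{s6}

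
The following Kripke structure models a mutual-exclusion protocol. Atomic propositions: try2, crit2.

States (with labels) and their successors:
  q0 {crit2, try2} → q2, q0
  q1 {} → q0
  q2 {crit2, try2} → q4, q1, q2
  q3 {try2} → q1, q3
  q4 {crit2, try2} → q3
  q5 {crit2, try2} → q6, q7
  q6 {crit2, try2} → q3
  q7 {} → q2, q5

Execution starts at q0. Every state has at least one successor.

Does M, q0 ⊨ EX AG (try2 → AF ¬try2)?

No

States satisfying AG (try2 → AF ¬try2): ∅.
States satisfying EX AG (try2 → AF ¬try2): ∅.
No suitable path/successor from q0 witnesses the formula.
q0 ∉ Sat(EX AG (try2 → AF ¬try2)).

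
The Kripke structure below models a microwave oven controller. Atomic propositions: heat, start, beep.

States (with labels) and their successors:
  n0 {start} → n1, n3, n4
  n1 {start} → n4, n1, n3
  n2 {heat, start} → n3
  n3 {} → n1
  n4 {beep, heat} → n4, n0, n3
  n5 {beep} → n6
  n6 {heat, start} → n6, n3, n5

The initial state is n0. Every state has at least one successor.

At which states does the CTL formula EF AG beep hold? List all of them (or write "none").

States satisfying AG beep: ∅.
States satisfying EF AG beep: ∅.

none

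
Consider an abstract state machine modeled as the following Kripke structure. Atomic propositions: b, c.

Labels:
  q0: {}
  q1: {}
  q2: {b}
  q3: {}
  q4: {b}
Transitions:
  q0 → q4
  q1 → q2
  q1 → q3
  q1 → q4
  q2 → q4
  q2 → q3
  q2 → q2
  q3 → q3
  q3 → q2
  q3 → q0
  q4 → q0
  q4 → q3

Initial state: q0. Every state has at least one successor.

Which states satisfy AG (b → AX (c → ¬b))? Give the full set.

States satisfying b → AX (c → ¬b): {q0, q1, q2, q3, q4}.
States satisfying AG (b → AX (c → ¬b)): {q0, q1, q2, q3, q4}.

{q0, q1, q2, q3, q4}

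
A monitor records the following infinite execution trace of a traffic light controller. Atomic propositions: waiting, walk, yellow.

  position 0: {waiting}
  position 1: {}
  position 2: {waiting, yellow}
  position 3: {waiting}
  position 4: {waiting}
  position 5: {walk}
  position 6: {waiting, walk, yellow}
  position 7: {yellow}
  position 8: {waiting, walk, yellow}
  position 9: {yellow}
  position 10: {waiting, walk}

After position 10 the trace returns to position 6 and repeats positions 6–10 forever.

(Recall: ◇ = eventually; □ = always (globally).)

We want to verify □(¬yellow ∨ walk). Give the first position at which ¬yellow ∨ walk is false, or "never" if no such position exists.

Check ¬yellow ∨ walk at each position in order: 0 ✓, 1 ✓.
At position 2 the labels are {waiting, yellow}, so ¬yellow ∨ walk is false there. This is the first violation.

2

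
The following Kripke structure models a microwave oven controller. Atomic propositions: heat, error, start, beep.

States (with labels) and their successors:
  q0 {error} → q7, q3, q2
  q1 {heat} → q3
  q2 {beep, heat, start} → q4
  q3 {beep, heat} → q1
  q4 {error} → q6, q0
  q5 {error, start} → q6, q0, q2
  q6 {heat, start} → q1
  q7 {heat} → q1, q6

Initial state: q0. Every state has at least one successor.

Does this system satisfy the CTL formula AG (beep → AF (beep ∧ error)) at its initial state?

States satisfying beep → AF (beep ∧ error): {q0, q1, q4, q5, q6, q7}.
States satisfying AG (beep → AF (beep ∧ error)): ∅.
q2 is reachable from q0 and violates beep → AF (beep ∧ error), so AG fails at q0.
q0 ∉ Sat(AG (beep → AF (beep ∧ error))).

Violated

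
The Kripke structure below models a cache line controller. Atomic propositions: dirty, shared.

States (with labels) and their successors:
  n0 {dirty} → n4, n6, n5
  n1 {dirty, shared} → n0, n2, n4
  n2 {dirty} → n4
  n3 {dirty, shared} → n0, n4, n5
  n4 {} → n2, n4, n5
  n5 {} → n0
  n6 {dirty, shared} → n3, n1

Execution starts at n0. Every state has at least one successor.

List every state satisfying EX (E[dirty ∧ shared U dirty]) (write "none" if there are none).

{n0, n1, n3, n4, n5, n6}

States satisfying E[dirty ∧ shared U dirty]: {n0, n1, n2, n3, n6}.
States satisfying EX (E[dirty ∧ shared U dirty]): {n0, n1, n3, n4, n5, n6}.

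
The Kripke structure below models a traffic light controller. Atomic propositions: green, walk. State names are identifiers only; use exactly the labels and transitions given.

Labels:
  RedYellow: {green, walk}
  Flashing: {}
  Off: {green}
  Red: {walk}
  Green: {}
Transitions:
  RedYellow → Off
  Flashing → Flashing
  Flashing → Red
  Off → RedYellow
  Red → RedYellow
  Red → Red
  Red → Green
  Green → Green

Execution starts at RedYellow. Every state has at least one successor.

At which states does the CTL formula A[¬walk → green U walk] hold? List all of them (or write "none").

States satisfying ¬walk → green: {RedYellow, Off, Red}.
States satisfying walk: {RedYellow, Red}.
States satisfying A[¬walk → green U walk]: {RedYellow, Off, Red}.

{RedYellow, Off, Red}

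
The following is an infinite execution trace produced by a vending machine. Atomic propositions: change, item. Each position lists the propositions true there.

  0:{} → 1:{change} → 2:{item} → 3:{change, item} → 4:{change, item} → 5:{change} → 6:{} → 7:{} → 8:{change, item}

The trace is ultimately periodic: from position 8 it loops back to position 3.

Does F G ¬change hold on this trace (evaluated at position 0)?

No

G ¬change is false at every position 0..8, so it never becomes true and F G ¬change fails.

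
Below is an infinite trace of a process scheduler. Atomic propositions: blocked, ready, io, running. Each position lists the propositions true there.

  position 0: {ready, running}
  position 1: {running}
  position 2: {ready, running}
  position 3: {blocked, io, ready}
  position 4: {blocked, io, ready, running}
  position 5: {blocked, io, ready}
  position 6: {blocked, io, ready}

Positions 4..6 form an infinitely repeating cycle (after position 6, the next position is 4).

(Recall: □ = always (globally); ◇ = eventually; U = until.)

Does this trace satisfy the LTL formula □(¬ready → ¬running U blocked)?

¬ready → ¬running U blocked must hold at every position from 0 onward. It fails at position 1, so □(¬ready → ¬running U blocked) is false.
Positions where ¬ready holds: 1.
Check ¬running U blocked at each: 1→fails.

No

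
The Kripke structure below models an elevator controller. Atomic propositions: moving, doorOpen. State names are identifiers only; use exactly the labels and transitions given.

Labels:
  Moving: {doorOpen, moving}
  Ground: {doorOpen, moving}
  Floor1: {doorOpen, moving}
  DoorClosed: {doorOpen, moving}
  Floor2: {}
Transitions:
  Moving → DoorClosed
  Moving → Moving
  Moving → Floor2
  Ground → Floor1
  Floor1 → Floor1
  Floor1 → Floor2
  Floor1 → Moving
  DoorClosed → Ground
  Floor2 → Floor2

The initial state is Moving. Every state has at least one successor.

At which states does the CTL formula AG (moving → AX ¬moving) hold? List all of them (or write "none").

{Floor2}

States satisfying moving → AX ¬moving: {Floor2}.
States satisfying AG (moving → AX ¬moving): {Floor2}.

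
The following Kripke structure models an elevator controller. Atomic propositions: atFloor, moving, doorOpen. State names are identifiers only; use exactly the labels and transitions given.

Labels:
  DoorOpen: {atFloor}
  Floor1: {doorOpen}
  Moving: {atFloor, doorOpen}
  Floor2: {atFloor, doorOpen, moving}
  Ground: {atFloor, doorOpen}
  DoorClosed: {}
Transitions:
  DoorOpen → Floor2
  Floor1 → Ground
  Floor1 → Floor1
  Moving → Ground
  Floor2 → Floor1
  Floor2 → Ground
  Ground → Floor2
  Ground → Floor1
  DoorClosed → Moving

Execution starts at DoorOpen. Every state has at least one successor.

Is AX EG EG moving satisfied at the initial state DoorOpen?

States satisfying EG EG moving: ∅.
States satisfying AX EG EG moving: ∅.
DoorOpen ∉ Sat(AX EG EG moving).

Violated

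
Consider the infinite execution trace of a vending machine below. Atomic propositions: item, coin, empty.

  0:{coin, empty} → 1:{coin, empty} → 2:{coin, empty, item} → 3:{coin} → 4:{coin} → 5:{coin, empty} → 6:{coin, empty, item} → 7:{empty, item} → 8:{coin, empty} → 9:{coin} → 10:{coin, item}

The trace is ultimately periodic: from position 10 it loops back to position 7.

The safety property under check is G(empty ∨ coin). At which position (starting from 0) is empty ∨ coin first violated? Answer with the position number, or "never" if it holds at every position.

never

empty ∨ coin holds at every position 0..10, and those are all the positions the trace ever visits, so the invariant G(empty ∨ coin) is never violated.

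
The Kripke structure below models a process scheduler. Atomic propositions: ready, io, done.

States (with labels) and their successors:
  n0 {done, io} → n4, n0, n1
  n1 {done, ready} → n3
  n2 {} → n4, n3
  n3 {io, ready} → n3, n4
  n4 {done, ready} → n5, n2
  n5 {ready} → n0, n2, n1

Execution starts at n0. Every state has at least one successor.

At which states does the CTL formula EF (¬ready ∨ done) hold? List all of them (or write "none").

{n0, n1, n2, n3, n4, n5}

States satisfying ¬ready ∨ done: {n0, n1, n2, n4}.
States satisfying EF (¬ready ∨ done): {n0, n1, n2, n3, n4, n5}.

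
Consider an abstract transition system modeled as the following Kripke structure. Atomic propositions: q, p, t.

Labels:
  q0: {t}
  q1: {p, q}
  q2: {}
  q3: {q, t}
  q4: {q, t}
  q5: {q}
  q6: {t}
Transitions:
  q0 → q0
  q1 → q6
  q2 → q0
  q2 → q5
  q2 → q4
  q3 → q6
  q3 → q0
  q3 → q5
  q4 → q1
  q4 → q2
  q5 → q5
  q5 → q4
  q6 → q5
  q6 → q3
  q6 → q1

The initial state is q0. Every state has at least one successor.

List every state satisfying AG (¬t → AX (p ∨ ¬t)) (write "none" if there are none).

States satisfying ¬t → AX (p ∨ ¬t): {q0, q3, q4, q6}.
States satisfying AG (¬t → AX (p ∨ ¬t)): {q0}.

{q0}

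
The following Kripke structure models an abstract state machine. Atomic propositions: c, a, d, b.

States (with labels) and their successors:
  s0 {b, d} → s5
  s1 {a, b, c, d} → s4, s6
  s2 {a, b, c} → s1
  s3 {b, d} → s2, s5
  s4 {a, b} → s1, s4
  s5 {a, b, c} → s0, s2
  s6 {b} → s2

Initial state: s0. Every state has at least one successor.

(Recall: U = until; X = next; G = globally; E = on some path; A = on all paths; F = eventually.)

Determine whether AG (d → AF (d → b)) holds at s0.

Satisfied

States satisfying d → AF (d → b): {s0, s1, s2, s3, s4, s5, s6}.
States satisfying AG (d → AF (d → b)): {s0, s1, s2, s3, s4, s5, s6}.
Every state reachable from s0 satisfies d → AF (d → b).
s0 ∈ Sat(AG (d → AF (d → b))).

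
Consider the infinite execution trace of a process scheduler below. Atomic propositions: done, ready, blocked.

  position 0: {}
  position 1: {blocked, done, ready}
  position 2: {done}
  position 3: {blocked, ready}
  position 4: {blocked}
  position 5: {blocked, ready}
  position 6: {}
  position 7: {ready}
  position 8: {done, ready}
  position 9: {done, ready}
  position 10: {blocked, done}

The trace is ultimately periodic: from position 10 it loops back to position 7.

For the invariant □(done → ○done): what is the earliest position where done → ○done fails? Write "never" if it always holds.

2

Check done → ○done at each position in order: 0 ✓, 1 ✓.
At position 2 the labels are {done} and the next position 3 has {blocked, ready}, so done → ○done is false there. This is the first violation.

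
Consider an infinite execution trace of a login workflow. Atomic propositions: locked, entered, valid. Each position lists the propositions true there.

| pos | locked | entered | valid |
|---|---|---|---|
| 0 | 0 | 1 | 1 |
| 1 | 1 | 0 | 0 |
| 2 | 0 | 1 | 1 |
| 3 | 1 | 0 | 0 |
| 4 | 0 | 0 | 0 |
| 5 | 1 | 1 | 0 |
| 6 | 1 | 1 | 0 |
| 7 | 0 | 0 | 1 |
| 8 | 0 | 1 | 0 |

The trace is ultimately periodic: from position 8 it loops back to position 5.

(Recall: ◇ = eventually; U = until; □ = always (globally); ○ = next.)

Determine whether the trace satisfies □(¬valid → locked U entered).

¬valid → locked U entered must hold at every position from 0 onward. It fails at position 3, so □(¬valid → locked U entered) is false.
Positions where ¬valid holds: 1, 3, 4, 5, 6, 8.
Check locked U entered at each: 1→ok, 3→fails, 4→fails, 5→ok, 6→ok, 8→ok.

Violated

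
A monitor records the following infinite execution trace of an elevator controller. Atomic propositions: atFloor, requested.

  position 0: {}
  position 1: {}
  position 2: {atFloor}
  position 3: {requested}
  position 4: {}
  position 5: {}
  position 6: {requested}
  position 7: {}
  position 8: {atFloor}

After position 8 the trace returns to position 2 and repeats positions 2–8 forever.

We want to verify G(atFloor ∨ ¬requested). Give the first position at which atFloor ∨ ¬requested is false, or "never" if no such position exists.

3

Check atFloor ∨ ¬requested at each position in order: 0 ✓, 1 ✓, 2 ✓.
At position 3 the labels are {requested}, so atFloor ∨ ¬requested is false there. This is the first violation.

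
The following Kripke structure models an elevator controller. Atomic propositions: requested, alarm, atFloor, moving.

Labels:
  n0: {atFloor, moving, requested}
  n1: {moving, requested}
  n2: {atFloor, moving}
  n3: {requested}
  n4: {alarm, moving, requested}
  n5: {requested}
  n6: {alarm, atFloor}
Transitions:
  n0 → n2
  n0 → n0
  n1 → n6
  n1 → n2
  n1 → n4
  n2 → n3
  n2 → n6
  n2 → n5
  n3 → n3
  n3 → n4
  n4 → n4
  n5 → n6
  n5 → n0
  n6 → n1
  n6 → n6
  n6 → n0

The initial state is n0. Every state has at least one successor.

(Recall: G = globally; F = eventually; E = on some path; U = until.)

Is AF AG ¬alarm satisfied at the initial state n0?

States satisfying AG ¬alarm: ∅.
States satisfying AF AG ¬alarm: ∅.
There is a path from n0 along which AG ¬alarm never holds.
n0 ∉ Sat(AF AG ¬alarm).

Does not hold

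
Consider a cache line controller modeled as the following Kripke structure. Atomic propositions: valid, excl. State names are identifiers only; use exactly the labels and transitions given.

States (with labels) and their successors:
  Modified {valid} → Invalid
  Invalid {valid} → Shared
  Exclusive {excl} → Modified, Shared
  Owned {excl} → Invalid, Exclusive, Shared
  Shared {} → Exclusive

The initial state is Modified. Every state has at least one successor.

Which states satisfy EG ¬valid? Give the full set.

States satisfying ¬valid: {Exclusive, Owned, Shared}.
States satisfying EG ¬valid: {Exclusive, Owned, Shared}.

{Exclusive, Owned, Shared}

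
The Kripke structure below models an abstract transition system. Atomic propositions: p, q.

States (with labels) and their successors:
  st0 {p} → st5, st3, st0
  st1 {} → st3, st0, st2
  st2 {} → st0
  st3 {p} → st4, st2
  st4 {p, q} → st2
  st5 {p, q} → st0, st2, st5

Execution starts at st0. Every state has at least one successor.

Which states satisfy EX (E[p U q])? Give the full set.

States satisfying E[p U q]: {st0, st3, st4, st5}.
States satisfying EX (E[p U q]): {st0, st1, st2, st3, st5}.

{st0, st1, st2, st3, st5}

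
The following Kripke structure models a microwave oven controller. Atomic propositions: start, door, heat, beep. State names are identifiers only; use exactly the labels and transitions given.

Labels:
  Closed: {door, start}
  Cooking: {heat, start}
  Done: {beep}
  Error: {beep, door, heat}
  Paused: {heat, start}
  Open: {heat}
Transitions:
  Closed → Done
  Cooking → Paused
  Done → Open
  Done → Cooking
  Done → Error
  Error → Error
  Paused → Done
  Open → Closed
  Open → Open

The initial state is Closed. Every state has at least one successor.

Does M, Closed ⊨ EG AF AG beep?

Violated

States satisfying AF AG beep: {Error}.
States satisfying EG AF AG beep: {Error}.
No suitable path/successor from Closed witnesses the formula.
Closed ∉ Sat(EG AF AG beep).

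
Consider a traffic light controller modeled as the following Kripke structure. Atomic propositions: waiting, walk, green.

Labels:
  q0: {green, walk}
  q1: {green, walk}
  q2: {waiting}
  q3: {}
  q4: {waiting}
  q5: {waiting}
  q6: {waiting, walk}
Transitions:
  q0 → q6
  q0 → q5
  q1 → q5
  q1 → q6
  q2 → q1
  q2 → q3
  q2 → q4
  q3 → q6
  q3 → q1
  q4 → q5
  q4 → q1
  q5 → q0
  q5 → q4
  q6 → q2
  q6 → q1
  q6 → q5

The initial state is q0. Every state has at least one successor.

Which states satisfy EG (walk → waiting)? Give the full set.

{q2, q3, q4, q5, q6}

States satisfying walk → waiting: {q2, q3, q4, q5, q6}.
States satisfying EG (walk → waiting): {q2, q3, q4, q5, q6}.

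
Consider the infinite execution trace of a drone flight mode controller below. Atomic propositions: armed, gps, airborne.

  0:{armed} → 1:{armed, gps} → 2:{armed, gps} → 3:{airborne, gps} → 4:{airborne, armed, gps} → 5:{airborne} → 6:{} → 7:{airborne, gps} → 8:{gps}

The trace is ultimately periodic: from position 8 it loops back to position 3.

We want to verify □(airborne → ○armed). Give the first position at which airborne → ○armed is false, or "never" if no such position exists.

4

Check airborne → ○armed at each position in order: 0 ✓, 1 ✓, 2 ✓, 3 ✓.
At position 4 the labels are {airborne, armed, gps} and the next position 5 has {airborne}, so airborne → ○armed is false there. This is the first violation.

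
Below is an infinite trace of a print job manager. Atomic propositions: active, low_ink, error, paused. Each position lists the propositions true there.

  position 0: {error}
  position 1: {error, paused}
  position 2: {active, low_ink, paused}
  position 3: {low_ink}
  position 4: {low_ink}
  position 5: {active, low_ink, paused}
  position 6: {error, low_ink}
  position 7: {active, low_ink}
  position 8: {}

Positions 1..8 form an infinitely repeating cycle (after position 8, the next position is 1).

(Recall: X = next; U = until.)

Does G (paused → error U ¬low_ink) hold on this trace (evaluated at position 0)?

No

paused → error U ¬low_ink must hold at every position from 0 onward. It fails at position 2, so G (paused → error U ¬low_ink) is false.
Positions where paused holds: 1, 2, 5.
Check error U ¬low_ink at each: 1→ok, 2→fails, 5→fails.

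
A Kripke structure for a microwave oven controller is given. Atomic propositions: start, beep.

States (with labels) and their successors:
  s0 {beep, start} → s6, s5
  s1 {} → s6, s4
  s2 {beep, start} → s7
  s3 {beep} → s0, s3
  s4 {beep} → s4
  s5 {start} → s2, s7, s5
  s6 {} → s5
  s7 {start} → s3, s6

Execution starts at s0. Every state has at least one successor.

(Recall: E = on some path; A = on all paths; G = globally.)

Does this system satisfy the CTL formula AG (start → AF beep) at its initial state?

States satisfying start → AF beep: {s0, s1, s2, s3, s4, s6}.
States satisfying AG (start → AF beep): {s4}.
s5 is reachable from s0 and violates start → AF beep, so AG fails at s0.
s0 ∉ Sat(AG (start → AF beep)).

No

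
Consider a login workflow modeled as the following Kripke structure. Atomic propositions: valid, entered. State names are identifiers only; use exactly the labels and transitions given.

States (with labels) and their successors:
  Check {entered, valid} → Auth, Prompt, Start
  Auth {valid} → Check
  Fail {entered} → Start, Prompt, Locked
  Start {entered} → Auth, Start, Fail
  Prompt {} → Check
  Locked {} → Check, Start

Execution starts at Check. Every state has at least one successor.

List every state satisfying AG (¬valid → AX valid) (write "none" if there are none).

States satisfying ¬valid → AX valid: {Check, Auth, Prompt}.
States satisfying AG (¬valid → AX valid): ∅.

none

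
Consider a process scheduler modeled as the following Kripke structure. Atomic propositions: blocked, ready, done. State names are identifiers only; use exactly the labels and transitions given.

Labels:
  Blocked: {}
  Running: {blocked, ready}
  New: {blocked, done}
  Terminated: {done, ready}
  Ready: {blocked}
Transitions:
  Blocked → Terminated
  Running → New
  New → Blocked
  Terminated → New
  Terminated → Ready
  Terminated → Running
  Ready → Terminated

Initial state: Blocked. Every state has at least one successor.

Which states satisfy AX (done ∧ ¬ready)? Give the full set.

States satisfying done ∧ ¬ready: {New}.
States satisfying AX (done ∧ ¬ready): {Running}.

{Running}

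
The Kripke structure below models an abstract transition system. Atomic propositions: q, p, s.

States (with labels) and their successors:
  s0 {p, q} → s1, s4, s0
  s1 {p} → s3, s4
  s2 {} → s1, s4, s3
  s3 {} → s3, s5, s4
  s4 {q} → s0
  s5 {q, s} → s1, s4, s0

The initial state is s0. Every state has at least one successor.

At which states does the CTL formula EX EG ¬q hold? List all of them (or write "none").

States satisfying EG ¬q: {s1, s2, s3}.
States satisfying EX EG ¬q: {s0, s1, s2, s3, s5}.

{s0, s1, s2, s3, s5}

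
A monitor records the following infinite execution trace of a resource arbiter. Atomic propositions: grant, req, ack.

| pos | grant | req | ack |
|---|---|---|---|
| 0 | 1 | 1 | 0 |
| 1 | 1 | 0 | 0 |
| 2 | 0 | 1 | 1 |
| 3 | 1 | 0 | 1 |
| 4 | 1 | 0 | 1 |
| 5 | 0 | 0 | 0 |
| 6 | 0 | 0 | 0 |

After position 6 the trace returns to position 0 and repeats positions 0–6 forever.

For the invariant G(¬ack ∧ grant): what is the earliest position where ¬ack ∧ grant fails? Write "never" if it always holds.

Check ¬ack ∧ grant at each position in order: 0 ✓, 1 ✓.
At position 2 the labels are {ack, req}, so ¬ack ∧ grant is false there. This is the first violation.

2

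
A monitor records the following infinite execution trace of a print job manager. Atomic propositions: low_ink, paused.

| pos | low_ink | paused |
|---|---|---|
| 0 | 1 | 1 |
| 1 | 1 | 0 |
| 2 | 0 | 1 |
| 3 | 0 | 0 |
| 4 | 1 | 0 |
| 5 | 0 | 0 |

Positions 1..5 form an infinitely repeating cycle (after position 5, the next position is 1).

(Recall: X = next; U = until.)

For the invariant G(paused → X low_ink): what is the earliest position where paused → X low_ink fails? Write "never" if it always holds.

2

Check paused → X low_ink at each position in order: 0 ✓, 1 ✓.
At position 2 the labels are {paused} and the next position 3 has {}, so paused → X low_ink is false there. This is the first violation.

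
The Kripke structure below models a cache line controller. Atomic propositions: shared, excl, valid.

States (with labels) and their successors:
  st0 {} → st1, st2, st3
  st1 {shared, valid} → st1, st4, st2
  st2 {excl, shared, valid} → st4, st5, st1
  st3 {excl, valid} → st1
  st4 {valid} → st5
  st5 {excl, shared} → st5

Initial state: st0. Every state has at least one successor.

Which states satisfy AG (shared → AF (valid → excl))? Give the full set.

States satisfying shared → AF (valid → excl): {st0, st2, st3, st4, st5}.
States satisfying AG (shared → AF (valid → excl)): {st4, st5}.

{st4, st5}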